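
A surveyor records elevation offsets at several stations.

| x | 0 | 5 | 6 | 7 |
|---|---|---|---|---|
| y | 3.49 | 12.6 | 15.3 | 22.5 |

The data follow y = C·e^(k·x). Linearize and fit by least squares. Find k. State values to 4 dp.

With ln yᵢ as the transformed response and xᵢ as the regressor:
XᵀX = [[110.0000, 18.0000]; [18.0000, 4]], rhs = [50.8302, 9.6250]ᵀ  (here Σx = 18.0000, Σ(x)² = 110.0000, Σln y = 9.6250, Σx·ln y = 50.8302).
Slope k = (n·Σx·ln y − Σx·Σln y)/(n·Σ(x)² − (Σx)²) = (4·50.8302 − 18.0000·9.6250)/116.0000 = 0.25924; ln C = (Σln y − k·Σx)/n = 1.23968.

k = 0.2592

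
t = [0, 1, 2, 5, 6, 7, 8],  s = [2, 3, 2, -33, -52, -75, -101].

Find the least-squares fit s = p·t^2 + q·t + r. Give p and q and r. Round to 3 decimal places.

p = -2.006, q = 3.043, r = 2.414

Normal-equation sums: Σt^2·t^2 = 8435, Σt^2·t = 1205, Σt^2 = 179, Σt·t = 179, Σt = 29, Σ1 = 7.
Moment sums: Σt^2·s = -12825, Σt·s = -1803, Σs = -254.
Inverting the 3×3 Gram matrix, [p, q, r]ᵀ = [-7191/3584, 10907/3584, 4325/1792]ᵀ.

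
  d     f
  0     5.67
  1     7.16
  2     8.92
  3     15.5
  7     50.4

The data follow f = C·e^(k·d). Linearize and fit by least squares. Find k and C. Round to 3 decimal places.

Linearized form: ln f = k·d + ln C. From the 5 transformed points,
Σd = 13.0000, Σ(d)² = 63.0000, Σln f = 12.5528, Σd·ln f = 42.0076.
Normal system: [[63.0000, 13.0000]; [13.0000, 5]]·[k, ln C]ᵀ = [42.0076, 12.5528]ᵀ.
Δ = 63.0000·5 − (13.0000)² = 146.0000; k = (42.0076·5 − 13.0000·12.5528)/146.0000 = 0.32090, ln C = (63.0000·12.5528 − 13.0000·42.0076)/146.0000 = 1.67623, so C = exp(1.67623) = 5.34537.

k = 0.321, C = 5.345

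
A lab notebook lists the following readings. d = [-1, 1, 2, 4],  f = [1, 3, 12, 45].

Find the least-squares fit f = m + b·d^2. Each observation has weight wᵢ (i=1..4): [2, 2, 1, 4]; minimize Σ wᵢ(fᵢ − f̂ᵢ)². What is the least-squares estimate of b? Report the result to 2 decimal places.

Compute the Gram sums: Σwᵢ·1 = 9, Σwᵢ·d^2 = 72, Σwᵢ·d^2·d^2 = 1044.
And Σwᵢ·f = 200, Σwᵢ·d^2·f = 2936.
So XᵀWX·[m, b]ᵀ = XᵀWf: [[9, 72]; [72, 1044]]·[m, b]ᵀ = [200, 2936]ᵀ.
Δ = 9·1044 − 72² = 4212.
m = (200·1044 − 72·2936)/4212 = -8/13; b = (9·2936 − 72·200)/4212 = 334/117.

b = 2.85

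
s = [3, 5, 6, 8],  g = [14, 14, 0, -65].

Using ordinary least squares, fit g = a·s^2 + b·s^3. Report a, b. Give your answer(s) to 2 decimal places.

The normal equations are: 6098·a + 43912·b = -3684;  43912·a + 325154·b = -31152.
(Σs^2·s^2 = 6098, Σs^2·s^3 = 43912, Σs^3·s^3 = 325154, Σs^2·g = -3684, Σs^3·g = -31152.)
Eliminating b: 325154·(row 1) − 43912·(row 2) gives 54525348·a = 325154·(-3684) − 43912·(-31152) = 170079288, so a = 14173274/4543779.
Then b = ((-31152) − 43912·(14173274/4543779))/325154 = -2349424/4543779.

a = 3.12, b = -0.52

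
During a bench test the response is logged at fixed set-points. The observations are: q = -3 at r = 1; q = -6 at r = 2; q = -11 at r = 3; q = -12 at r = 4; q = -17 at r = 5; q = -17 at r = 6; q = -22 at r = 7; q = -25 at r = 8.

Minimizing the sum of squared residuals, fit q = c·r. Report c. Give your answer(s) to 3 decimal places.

c = -3.123

The normal equations are: 204·c = -637.
Hence c = -637 / 204 ≈ -3.12255.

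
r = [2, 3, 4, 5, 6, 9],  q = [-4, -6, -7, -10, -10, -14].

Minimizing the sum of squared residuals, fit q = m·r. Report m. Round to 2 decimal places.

Sums needed: Σr·r = 171.
And Σr·q = -290.
So XᵀX·[m]ᵀ = Xᵀq: [[171]]·[m]ᵀ = [-290]ᵀ.
Hence m = -290 / 171 ≈ -1.69591.

m = -1.70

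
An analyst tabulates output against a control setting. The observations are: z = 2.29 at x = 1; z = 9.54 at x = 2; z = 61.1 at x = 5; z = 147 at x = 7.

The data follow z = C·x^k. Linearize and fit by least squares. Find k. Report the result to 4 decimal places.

k = 2.1106

Linearized form: ln z = k·ln x + ln C. From the 4 transformed points,
Σln x = 4.2485, Σ(ln x)² = 6.8573, Σln z = 12.1870, Σln x·ln z = 17.8932.
Equations: 6.8573·k + 4.2485·ln C = 17.8932;  4.2485·k + 4·ln C = 12.1870.
Slope k = (n·Σln x·ln z − Σln x·Σln z)/(n·Σ(ln x)² − (Σln x)²) = (4·17.8932 − 4.2485·12.1870)/9.3795 = 2.11058; ln C = (Σln z − k·Σln x)/n = 0.80505.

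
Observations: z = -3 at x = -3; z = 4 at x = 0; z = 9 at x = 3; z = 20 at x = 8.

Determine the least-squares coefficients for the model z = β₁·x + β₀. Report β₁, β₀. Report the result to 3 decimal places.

Setting ∂/∂β₁ … = 0 gives: 82·β₁ + 8·β₀ = 196;  8·β₁ + 4·β₀ = 30.
(Σx·x = 82, Σx = 8, Σ1 = 4, Σx·z = 196, Σz = 30.)
Δ = 82·4 − 8² = 264.
β₁ = (196·4 − 8·30)/264 = 68/33; β₀ = (82·30 − 8·196)/264 = 223/66.

β₁ = 2.061, β₀ = 3.379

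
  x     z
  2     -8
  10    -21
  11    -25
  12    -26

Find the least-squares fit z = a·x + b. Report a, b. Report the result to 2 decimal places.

a = -1.80, b = -4.24

Compute the Gram sums: Σx·x = 369, Σx = 35, Σ1 = 4.
Right-hand side: Σx·z = -813, Σz = -80.
So AᵀA·[a, b]ᵀ = Aᵀz: [[369, 35]; [35, 4]]·[a, b]ᵀ = [-813, -80]ᵀ.
det = 369·4 − 35² = 251.
a = ((-813)·4 − 35·(-80))/251 = -452/251; b = (369·(-80) − 35·(-813))/251 = -1065/251.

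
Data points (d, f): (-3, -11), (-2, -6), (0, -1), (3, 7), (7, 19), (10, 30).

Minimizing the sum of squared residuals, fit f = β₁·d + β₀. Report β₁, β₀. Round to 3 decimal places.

β₁ = 3.026, β₀ = -1.232

Forming AᵀA = [[171, 15]; [15, 6]] and Aᵀf = [499, 38]ᵀ gives AᵀA·[β₁, β₀]ᵀ = Aᵀf.
det = 171·6 − 15² = 801.
β₁ = (499·6 − 15·38)/801 = 808/267; β₀ = (171·38 − 15·499)/801 = -329/267.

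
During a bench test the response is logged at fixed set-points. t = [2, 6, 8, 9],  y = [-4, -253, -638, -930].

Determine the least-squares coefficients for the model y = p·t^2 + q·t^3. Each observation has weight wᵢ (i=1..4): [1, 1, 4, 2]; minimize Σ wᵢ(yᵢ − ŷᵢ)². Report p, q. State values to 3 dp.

p = 1.984, q = -1.495

The normal system XᵀWX·[p, q]ᵀ = XᵀWy is [[30818, 256978]; [256978, 2158178]]·[p, q]ᵀ = [-323112, -2717244]ᵀ.
Eliminating q: 2158178·(row 1) − 256978·(row 2) gives 473037120·p = 2158178·(-323112) − 256978·(-2717244) = 938718696, so p = 39113279/19709880.
Then q = ((-2717244) − 256978·(39113279/19709880))/2158178 = -29472919/19709880.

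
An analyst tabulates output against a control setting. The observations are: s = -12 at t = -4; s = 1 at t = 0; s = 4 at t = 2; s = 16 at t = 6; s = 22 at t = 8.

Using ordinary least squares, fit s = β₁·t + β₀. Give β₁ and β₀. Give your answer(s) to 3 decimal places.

Compute the Gram sums: Σt·t = 120, Σt = 12, Σ1 = 5.
Right-hand side: Σt·s = 328, Σs = 31.
Determinant 120·5 − 12² = 456.
β₁ = (328·5 − 12·31)/456 = 317/114; β₀ = (120·31 − 12·328)/456 = -9/19.

β₁ = 2.781, β₀ = -0.474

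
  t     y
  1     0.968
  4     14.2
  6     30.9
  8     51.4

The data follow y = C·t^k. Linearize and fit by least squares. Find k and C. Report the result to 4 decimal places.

Taking logs, ln y = k·ln t + ln C, so regress ln y on ln t.
Σln t = 5.2575, Σ(ln t)² = 9.4563, Σln y = 9.9911, Σln t·ln y = 18.0175.
Equations: 9.4563·k + 5.2575·ln C = 18.0175;  5.2575·k + 4·ln C = 9.9911.
Slope k = (n·Σln t·ln y − Σln t·Σln y)/(n·Σ(ln t)² − (Σln t)²) = (4·18.0175 − 5.2575·9.9911)/10.1839 = 1.91889; ln C = (Σln y − k·Σln t)/n = -0.02436, so C = exp(-0.02436) = 0.97593.

k = 1.9189, C = 0.9759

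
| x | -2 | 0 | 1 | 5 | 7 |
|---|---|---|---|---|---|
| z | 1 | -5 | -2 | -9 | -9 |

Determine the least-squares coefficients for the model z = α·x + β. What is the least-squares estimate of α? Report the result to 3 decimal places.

The normal system MᵀM·[α, β]ᵀ = Mᵀz is [[79, 11]; [11, 5]]·[α, β]ᵀ = [-112, -24]ᵀ.
Eliminating β: 5·(row 1) − 11·(row 2) gives 274·α = 5·(-112) − 11·(-24) = -296, so α = -148/137.
Then β = ((-24) − 11·(-148/137))/5 = -332/137.

α = -1.080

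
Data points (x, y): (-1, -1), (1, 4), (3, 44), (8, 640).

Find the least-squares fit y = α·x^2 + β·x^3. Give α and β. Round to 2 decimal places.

α = 1.79, β = 1.03

From the data, Σx^2·x^2 = 4179, Σx^2·x^3 = 33011, Σx^3·x^3 = 262875.
And Σx^2·y = 41359, Σx^3·y = 328873.
Eliminating β: 262875·(row 1) − 33011·(row 2) gives 8828504·α = 262875·41359 − 33011·328873 = 15820522, so α = 7910261/4414252.
Then β = (328873 − 33011·(7910261/4414252))/262875 = 4529159/4414252.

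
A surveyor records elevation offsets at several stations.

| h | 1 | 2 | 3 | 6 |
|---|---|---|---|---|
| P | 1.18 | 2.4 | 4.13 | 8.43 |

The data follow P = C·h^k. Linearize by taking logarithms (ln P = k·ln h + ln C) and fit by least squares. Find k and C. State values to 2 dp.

Let Y = ln P. Fitting Y = k·ln h + ln C by least squares:
Sums: Σln h = 3.5835, Σ(ln h)² = 4.8978, Σln P = 4.5911, Σln h·ln P = 5.9846.
Normal system: [[4.8978, 3.5835]; [3.5835, 4]]·[k, ln C]ᵀ = [5.9846, 4.5911]ᵀ.
Solving (det = 6.7496): k = 1.10916, ln C = 0.15409, so C = exp(0.15409) = 1.16660.

k = 1.11, C = 1.17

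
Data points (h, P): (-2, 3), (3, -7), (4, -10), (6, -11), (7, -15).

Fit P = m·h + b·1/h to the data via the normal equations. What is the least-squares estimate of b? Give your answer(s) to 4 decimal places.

MᵀM·[m, b]ᵀ = MᵀP reads: 114·m + 5·b = -238;  5·m + (3329/7056)·b = -433/42.
(Σh·h = 114, Σh·1/h = 5, Σ1/h·1/h = 3329/7056, Σh·P = -238, Σ1/h·P = -433/42.)
Δ = 114·(3329/7056) − 5² = 33851/1176.
m = ((-238)·(3329/7056) − 5·(-433/42))/(33851/1176) = -214291/101553; b = (114·(-433/42) − 5·(-238))/(33851/1176) = 17304/33851.

b = 0.5112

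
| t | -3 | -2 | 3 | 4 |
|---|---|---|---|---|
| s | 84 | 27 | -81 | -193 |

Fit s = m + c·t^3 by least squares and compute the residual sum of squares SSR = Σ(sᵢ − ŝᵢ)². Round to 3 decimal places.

SSR = 0.933

From the data, Σ1 = 4, Σt^3 = 56, Σt^3·t^3 = 5618.
And Σs = -163, Σt^3·s = -17023.
det = 4·5618 − 56² = 19336.
m = ((-163)·5618 − 56·(-17023))/19336 = 18777/9668; c = (4·(-17023) − 56·(-163))/19336 = -14741/4834.
Residuals: -2679/9668, 6403/9668, -5871/9668, 2147/9668; SSR = 9025/9668.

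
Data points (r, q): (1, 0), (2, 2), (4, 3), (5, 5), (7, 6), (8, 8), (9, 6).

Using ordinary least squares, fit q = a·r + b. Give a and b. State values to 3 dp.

Forming XᵀX = [[240, 36]; [36, 7]] and Xᵀq = [201, 30]ᵀ gives XᵀX·[a, b]ᵀ = Xᵀq.
Eliminating b: 7·(row 1) − 36·(row 2) gives 384·a = 7·201 − 36·30 = 327, so a = 109/128.
Then b = (30 − 36·(109/128))/7 = -3/32.

a = 0.852, b = -0.094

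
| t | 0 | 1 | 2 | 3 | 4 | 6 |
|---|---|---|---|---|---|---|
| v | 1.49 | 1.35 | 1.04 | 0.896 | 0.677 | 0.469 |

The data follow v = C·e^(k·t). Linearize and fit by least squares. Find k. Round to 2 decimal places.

k = -0.20

With ln vᵢ as the transformed response and tᵢ as the regressor:
Over the data: Σt = 16.0000, Σ(t)² = 66.0000, Σln v = -0.5189, Σt·ln v = -6.0541.
Normal system: [[66.0000, 16.0000]; [16.0000, 6]]·[k, ln C]ᵀ = [-6.0541, -0.5189]ᵀ.
Slope k = (n·Σt·ln v − Σt·Σln v)/(n·Σ(t)² − (Σt)²) = (6·-6.0541 − 16.0000·-0.5189)/140.0000 = -0.20015; ln C = (Σln v − k·Σt)/n = 0.44725.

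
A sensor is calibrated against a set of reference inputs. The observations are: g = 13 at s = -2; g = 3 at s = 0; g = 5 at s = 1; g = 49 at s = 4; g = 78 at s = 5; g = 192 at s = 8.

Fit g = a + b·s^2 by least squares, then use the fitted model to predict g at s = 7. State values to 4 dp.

Entries of MᵀM: Σ1 = 6, Σs^2 = 110, Σs^2·s^2 = 4994.
For Mᵀg: Σg = 340, Σs^2·g = 15079.
Normal equations: [[6, 110]; [110, 4994]]·[a, b]ᵀ = [340, 15079]ᵀ.
det = 6·4994 − 110² = 17864.
a = (340·4994 − 110·15079)/17864 = 255/116; b = (6·15079 − 110·340)/17864 = 3791/1276.
At s = 7: ĝ = (255/116)·(1) + (3791/1276)·(49) = 47141/319.

ĝ = 147.7774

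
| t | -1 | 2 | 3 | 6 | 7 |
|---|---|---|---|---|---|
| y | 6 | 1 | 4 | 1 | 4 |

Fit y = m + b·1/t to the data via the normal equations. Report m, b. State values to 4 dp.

m = 3.2790, b = -2.7652

Sums needed: Σ1 = 5, Σ1/t = 1/7, Σ1/t·1/t = 1243/882.
Moment sums: Σy = 16, Σ1/t·y = -24/7.
MᵀM·[m, b]ᵀ = Mᵀy becomes [[5, 1/7]; [1/7, 1243/882]]·[m, b]ᵀ = [16, -24/7]ᵀ.
Determinant 5·(1243/882) − (1/7)² = 6197/882.
m = (16·(1243/882) − (1/7)·(-24/7))/(6197/882) = 20320/6197; b = (5·(-24/7) − (1/7)·16)/(6197/882) = -17136/6197.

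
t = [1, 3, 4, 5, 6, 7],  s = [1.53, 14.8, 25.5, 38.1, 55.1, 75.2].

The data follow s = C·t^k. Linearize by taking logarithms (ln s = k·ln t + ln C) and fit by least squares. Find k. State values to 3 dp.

k = 1.996

Linearized form: ln s = k·ln t + ln C. From the 6 transformed points,
AᵀA = [[12.7160, 7.8320]; [7.8320, 6]], rhs = [28.8989, 18.3281]ᵀ  (here Σln t = 7.8320, Σ(ln t)² = 12.7160, Σln s = 18.3281, Σln t·ln s = 28.8989).
Slope k = (n·Σln t·ln s − Σln t·Σln s)/(n·Σ(ln t)² − (Σln t)²) = (6·28.8989 − 7.8320·18.3281)/14.9557 = 1.99572; ln C = (Σln s − k·Σln t)/n = 0.44959.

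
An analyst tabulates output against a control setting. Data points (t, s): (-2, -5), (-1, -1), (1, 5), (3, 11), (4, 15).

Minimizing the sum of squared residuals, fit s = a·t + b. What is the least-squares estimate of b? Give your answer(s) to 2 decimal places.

b = 1.77

From the data, Σt·t = 31, Σt = 5, Σ1 = 5.
Right-hand side: Σt·s = 109, Σs = 25.
AᵀA·[a, b]ᵀ = Aᵀs becomes [[31, 5]; [5, 5]]·[a, b]ᵀ = [109, 25]ᵀ.
Δ = 31·5 − 5² = 130.
a = (109·5 − 5·25)/130 = 42/13; b = (31·25 − 5·109)/130 = 23/13.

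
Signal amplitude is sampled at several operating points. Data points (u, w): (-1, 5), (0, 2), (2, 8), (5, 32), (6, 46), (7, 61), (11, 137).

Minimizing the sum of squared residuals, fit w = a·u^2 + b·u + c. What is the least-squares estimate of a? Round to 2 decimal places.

Setting ∂/∂a … = 0 gives: 18980·a + 2022·b + 236·c = 22059;  2022·a + 236·b + 30·c = 2381;  236·a + 30·b + 7·c = 291.
Inverting the 3×3 Gram matrix, [a, b, c]ᵀ = [594849/570418, 424795/570418, 54048/16777]ᵀ.

a = 1.04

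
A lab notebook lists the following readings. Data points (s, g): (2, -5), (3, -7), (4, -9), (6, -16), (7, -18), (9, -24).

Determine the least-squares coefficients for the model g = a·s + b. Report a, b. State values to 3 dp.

a = -2.780, b = 1.196

Forming AᵀA = [[195, 31]; [31, 6]] and Aᵀg = [-505, -79]ᵀ gives AᵀA·[a, b]ᵀ = Aᵀg.
Eliminating b: 6·(row 1) − 31·(row 2) gives 209·a = 6·(-505) − 31·(-79) = -581, so a = -581/209.
Then b = ((-79) − 31·(-581/209))/6 = 250/209.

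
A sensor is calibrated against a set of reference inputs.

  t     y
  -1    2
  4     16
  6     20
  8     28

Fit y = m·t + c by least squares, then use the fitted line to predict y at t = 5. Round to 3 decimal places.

The normal equations are: 117·m + 17·c = 406;  17·m + 4·c = 66.
(Σt·t = 117, Σt = 17, Σ1 = 4, Σt·y = 406, Σy = 66.)
Eliminating c: 4·(row 1) − 17·(row 2) gives 179·m = 4·406 − 17·66 = 502, so m = 502/179.
Then c = (66 − 17·(502/179))/4 = 820/179.
At t = 5: ŷ = (502/179)·(5) + (820/179)·(1) = 3330/179.

ŷ = 18.603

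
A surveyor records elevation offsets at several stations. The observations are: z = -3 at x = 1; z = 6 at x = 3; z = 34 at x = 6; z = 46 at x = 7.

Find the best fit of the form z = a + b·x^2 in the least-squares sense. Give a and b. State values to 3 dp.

a = -3.546, b = 1.023

The normal equations are: 4·a + 95·b = 83;  95·a + 3779·b = 3529.
Determinant 4·3779 − 95² = 6091.
a = (83·3779 − 95·3529)/6091 = -21598/6091; b = (4·3529 − 95·83)/6091 = 6231/6091.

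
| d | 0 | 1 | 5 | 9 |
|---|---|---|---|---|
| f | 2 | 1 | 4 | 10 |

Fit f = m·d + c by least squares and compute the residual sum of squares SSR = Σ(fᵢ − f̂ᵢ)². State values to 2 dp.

Forming AᵀA = [[107, 15]; [15, 4]] and Aᵀf = [111, 17]ᵀ gives AᵀA·[m, c]ᵀ = Aᵀf.
Δ = 107·4 − 15² = 203.
m = (111·4 − 15·17)/203 = 27/29; c = (107·17 − 15·111)/203 = 22/29.
Residuals: 36/29, -20/29, -41/29, 25/29; SSR = 138/29.

SSR = 4.76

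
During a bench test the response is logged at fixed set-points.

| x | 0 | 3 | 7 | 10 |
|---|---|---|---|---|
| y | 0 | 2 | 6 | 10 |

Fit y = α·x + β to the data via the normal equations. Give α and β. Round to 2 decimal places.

α = 1.00, β = -0.50

With design matrix A, AᵀA = [[158, 20]; [20, 4]] and Aᵀy = [148, 18]ᵀ.
Determinant 158·4 − 20² = 232.
α = (148·4 − 20·18)/232 = 1; β = (158·18 − 20·148)/232 = -1/2.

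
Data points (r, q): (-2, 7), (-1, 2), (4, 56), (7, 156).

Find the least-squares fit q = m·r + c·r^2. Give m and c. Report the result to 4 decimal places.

m = 2.2706, c = 2.8670

Normal-equation sums: Σr·r = 70, Σr·r^2 = 398, Σr^2·r^2 = 2674.
Moment sums: Σr·q = 1300, Σr^2·q = 8570.
MᵀM·[m, c]ᵀ = Mᵀq becomes [[70, 398]; [398, 2674]]·[m, c]ᵀ = [1300, 8570]ᵀ.
Eliminating c: 2674·(row 1) − 398·(row 2) gives 28776·m = 2674·1300 − 398·8570 = 65340, so m = 495/218.
Then c = (8570 − 398·(495/218))/2674 = 625/218.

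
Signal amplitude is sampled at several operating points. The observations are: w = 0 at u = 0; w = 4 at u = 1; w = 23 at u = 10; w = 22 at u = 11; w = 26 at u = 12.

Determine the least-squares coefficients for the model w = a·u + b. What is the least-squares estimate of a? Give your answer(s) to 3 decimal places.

Setting ∂/∂a … = 0 gives: 366·a + 34·b = 788;  34·a + 5·b = 75.
Determinant 366·5 − 34² = 674.
a = (788·5 − 34·75)/674 = 695/337; b = (366·75 − 34·788)/674 = 329/337.

a = 2.062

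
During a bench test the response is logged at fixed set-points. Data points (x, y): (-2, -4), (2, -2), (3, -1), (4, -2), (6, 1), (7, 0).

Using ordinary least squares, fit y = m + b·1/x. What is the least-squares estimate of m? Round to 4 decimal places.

Sums needed: Σ1 = 6, Σ1/x = 25/28, Σ1/x·1/x = 5093/7056.
Moment sums: Σy = -8, Σ1/x·y = 1/3.
Normal equations: [[6, 25/28]; [25/28, 5093/7056]]·[m, b]ᵀ = [-8, 1/3]ᵀ.
Determinant 6·(5093/7056) − (25/28)² = 8311/2352.
m = ((-8)·(5093/7056) − (25/28)·(1/3))/(8311/2352) = -42844/24933; b = (6·(1/3) − (25/28)·(-8))/(8311/2352) = 21504/8311.

m = -1.7184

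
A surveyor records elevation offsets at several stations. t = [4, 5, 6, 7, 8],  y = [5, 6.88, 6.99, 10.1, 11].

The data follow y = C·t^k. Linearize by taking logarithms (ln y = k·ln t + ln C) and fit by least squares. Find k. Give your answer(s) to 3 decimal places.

Let Y = ln y. Fitting Y = k·ln t + ln C by least squares:
XᵀX = [[15.8331, 8.8128]; [8.8128, 5]], rhs = [18.3055, 10.1930]ᵀ  (here Σln t = 8.8128, Σ(ln t)² = 15.8331, Σln y = 10.1930, Σln t·ln y = 18.3055).
Solving (det = 1.4995): k = 1.13253, ln C = 0.04244.

k = 1.133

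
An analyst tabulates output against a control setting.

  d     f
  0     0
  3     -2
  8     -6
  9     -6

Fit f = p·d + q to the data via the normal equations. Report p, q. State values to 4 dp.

p = -0.7037, q = 0.0185

The normal system MᵀM·[p, q]ᵀ = Mᵀf is [[154, 20]; [20, 4]]·[p, q]ᵀ = [-108, -14]ᵀ.
Eliminating q: 4·(row 1) − 20·(row 2) gives 216·p = 4·(-108) − 20·(-14) = -152, so p = -19/27.
Then q = ((-14) − 20·(-19/27))/4 = 1/54.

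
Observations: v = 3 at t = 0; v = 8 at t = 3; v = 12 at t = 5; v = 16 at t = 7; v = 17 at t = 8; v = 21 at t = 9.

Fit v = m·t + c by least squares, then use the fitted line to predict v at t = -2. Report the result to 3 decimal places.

v̂ = -1.279

Setting ∂/∂m … = 0 gives: 228·m + 32·c = 521;  32·m + 6·c = 77.
det = 228·6 − 32² = 344.
m = (521·6 − 32·77)/344 = 331/172; c = (228·77 − 32·521)/344 = 221/86.
At t = -2: v̂ = (331/172)·(-2) + (221/86)·(1) = -55/43.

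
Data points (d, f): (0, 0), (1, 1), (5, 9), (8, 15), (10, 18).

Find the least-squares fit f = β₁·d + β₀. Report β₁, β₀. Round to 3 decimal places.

XᵀX·[β₁, β₀]ᵀ = Xᵀf reads: 190·β₁ + 24·β₀ = 346;  24·β₁ + 5·β₀ = 43.
Eliminating β₀: 5·(row 1) − 24·(row 2) gives 374·β₁ = 5·346 − 24·43 = 698, so β₁ = 349/187.
Then β₀ = (43 − 24·(349/187))/5 = -67/187.

β₁ = 1.866, β₀ = -0.358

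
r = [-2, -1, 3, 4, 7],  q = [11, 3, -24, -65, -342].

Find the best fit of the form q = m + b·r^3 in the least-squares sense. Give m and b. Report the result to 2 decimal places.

m = 1.94, b = -1.00

From the data, Σ1 = 5, Σr^3 = 425, Σr^3·r^3 = 122539.
For Aᵀq: Σq = -417, Σr^3·q = -122205.
Normal equations: [[5, 425]; [425, 122539]]·[m, b]ᵀ = [-417, -122205]ᵀ.
det = 5·122539 − 425² = 432070.
m = ((-417)·122539 − 425·(-122205))/432070 = 419181/216035; b = (5·(-122205) − 425·(-417))/432070 = -43380/43207.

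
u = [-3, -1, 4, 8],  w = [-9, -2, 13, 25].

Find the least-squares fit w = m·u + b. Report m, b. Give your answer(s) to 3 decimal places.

m = 3.068, b = 0.615

The normal equations are: 90·m + 8·b = 281;  8·m + 4·b = 27.
det = 90·4 − 8² = 296.
m = (281·4 − 8·27)/296 = 227/74; b = (90·27 − 8·281)/296 = 91/148.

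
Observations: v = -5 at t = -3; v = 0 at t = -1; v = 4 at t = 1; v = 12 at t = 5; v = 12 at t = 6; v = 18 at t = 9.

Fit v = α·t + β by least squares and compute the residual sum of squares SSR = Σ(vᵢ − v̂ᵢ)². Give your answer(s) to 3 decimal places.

SSR = 3.262

Normal-equation sums: Σt·t = 153, Σt = 17, Σ1 = 6.
Moment sums: Σt·v = 313, Σv = 41.
So MᵀM·[α, β]ᵀ = Mᵀv: [[153, 17]; [17, 6]]·[α, β]ᵀ = [313, 41]ᵀ.
Eliminating β: 6·(row 1) − 17·(row 2) gives 629·α = 6·313 − 17·41 = 1181, so α = 1181/629.
Then β = (41 − 17·(1181/629))/6 = 56/37.
Residuals: -554/629, 229/629, 383/629, 691/629, -490/629, -7/17; SSR = 2052/629.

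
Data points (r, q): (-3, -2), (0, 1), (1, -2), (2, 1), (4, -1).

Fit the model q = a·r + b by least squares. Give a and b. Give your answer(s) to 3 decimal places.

The normal system MᵀM·[a, b]ᵀ = Mᵀq is [[30, 4]; [4, 5]]·[a, b]ᵀ = [2, -3]ᵀ.
Eliminating b: 5·(row 1) − 4·(row 2) gives 134·a = 5·2 − 4·(-3) = 22, so a = 11/67.
Then b = ((-3) − 4·(11/67))/5 = -49/67.

a = 0.164, b = -0.731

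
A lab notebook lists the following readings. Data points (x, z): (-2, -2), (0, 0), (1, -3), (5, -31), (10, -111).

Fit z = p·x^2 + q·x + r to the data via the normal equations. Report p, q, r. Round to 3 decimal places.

p = -0.985, q = -1.209, r = -0.407

Entries of MᵀM: Σx^2·x^2 = 10642, Σx^2·x = 1118, Σx^2 = 130, Σx·x = 130, Σx = 14, Σ1 = 5.
And Σx^2·z = -11886, Σx·z = -1264, Σz = -147.
Normal equations: [[10642, 1118, 130]; [1118, 130, 14]; [130, 14, 5]]·[p, q, r]ᵀ = [-11886, -1264, -147]ᵀ.
Row-reducing yields p = -111877/113592, q = -137341/113592, r = -1927/4733.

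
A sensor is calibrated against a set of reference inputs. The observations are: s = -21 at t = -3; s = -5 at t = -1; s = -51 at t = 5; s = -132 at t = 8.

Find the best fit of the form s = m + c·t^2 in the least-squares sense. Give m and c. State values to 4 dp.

The normal equations are: 4·m + 99·c = -209;  99·m + 4803·c = -9917.
(Σ1 = 4, Σt^2 = 99, Σt^2·t^2 = 4803, Σs = -209, Σt^2·s = -9917.)
det = 4·4803 − 99² = 9411.
m = ((-209)·4803 − 99·(-9917))/9411 = -7348/3137; c = (4·(-9917) − 99·(-209))/9411 = -18977/9411.

m = -2.3424, c = -2.0165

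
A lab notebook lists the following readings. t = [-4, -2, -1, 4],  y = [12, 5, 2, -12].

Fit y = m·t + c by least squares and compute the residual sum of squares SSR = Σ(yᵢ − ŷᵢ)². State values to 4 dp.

XᵀX·[m, c]ᵀ = Xᵀy reads: 37·m + (-3)·c = -108;  (-3)·m + 4·c = 7.
Δ = 37·4 − (-3)² = 139.
m = ((-108)·4 − (-3)·7)/139 = -411/139; c = (37·7 − (-3)·(-108))/139 = -65/139.
Residuals: 89/139, -62/139, -68/139, 41/139; SSR = 130/139.

SSR = 0.9353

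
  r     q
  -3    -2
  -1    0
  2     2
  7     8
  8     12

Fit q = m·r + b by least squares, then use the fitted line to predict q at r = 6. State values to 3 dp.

AᵀA·[m, b]ᵀ = Aᵀq reads: 127·m + 13·b = 162;  13·m + 5·b = 20.
(Σr·r = 127, Σr = 13, Σ1 = 5, Σr·q = 162, Σq = 20.)
det = 127·5 − 13² = 466.
m = (162·5 − 13·20)/466 = 275/233; b = (127·20 − 13·162)/466 = 217/233.
At r = 6: q̂ = (275/233)·(6) + (217/233)·(1) = 1867/233.

q̂ = 8.013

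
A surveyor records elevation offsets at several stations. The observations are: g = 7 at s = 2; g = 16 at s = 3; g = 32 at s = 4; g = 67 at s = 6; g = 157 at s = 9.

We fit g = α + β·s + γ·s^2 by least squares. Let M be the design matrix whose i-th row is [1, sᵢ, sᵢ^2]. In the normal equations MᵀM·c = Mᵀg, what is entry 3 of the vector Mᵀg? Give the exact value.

15813

Entry 3 ↔ basis s^2, so (Mᵀg)_{3} = Σᵢ (s^2)·gᵢ = (4)·(7) + (9)·(16) + (16)·(32) + (36)·(67) + (81)·(157) = 15813.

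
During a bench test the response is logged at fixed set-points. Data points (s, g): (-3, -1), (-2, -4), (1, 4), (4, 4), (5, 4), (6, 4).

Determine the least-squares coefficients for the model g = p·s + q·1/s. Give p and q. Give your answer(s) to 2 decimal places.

The normal system MᵀM·[p, q]ᵀ = Mᵀg is [[91, 6]; [6, 5369/3600]]·[p, q]ᵀ = [75, 44/5]ᵀ.
Determinant 91·(5369/3600) − 6² = 358979/3600.
p = (75·(5369/3600) − 6·(44/5))/(358979/3600) = 212595/358979; q = (91·(44/5) − 6·75)/(358979/3600) = 1262880/358979.

p = 0.59, q = 3.52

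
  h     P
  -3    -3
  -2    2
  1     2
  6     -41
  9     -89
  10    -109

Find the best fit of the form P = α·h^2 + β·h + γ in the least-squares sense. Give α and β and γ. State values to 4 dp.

α = -1.0119, β = -1.1516, γ = 3.3222

Compute the Gram sums: Σh^2·h^2 = 17955, Σh^2·h = 1911, Σh^2 = 231, Σh·h = 231, Σh = 21, Σ1 = 6.
For MᵀP: Σh^2·P = -19602, Σh·P = -2130, ΣP = -238.
Normal equations: [[17955, 1911, 231]; [1911, 231, 21]; [231, 21, 6]]·[α, β, γ]ᵀ = [-19602, -2130, -238]ᵀ.
Inverting the 3×3 Gram matrix, [α, β, γ]ᵀ = [-85/84, -1451/1260, 299/90]ᵀ.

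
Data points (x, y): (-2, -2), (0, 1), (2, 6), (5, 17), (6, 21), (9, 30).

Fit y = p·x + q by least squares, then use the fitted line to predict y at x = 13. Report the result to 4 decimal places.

Entries of MᵀM: Σx·x = 150, Σx = 20, Σ1 = 6.
Moment sums: Σx·y = 497, Σy = 73.
Normal equations: [[150, 20]; [20, 6]]·[p, q]ᵀ = [497, 73]ᵀ.
Eliminating q: 6·(row 1) − 20·(row 2) gives 500·p = 6·497 − 20·73 = 1522, so p = 761/250.
Then q = (73 − 20·(761/250))/6 = 101/50.
At x = 13: ŷ = (761/250)·(13) + (101/50)·(1) = 5199/125.

ŷ = 41.5920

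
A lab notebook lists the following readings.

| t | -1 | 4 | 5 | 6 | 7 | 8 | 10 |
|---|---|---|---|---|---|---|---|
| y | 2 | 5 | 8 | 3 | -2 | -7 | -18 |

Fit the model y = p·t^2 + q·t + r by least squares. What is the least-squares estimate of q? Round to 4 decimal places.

q = 2.4820

Setting ∂/∂p … = 0 gives: 18675·p + 2259·q + 291·r = -1956;  2259·p + 291·q + 39·r = -174;  291·p + 39·q + 7·r = -9.
Row-reducing yields p = -1045/2172, q = 1797/724, r = 1769/362.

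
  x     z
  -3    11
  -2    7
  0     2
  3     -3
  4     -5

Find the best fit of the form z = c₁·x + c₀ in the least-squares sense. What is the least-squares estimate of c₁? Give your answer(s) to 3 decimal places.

c₁ = -2.172

Compute the Gram sums: Σx·x = 38, Σx = 2, Σ1 = 5.
Moment sums: Σx·z = -76, Σz = 12.
Normal equations: [[38, 2]; [2, 5]]·[c₁, c₀]ᵀ = [-76, 12]ᵀ.
det = 38·5 − 2² = 186.
c₁ = ((-76)·5 − 2·12)/186 = -202/93; c₀ = (38·12 − 2·(-76))/186 = 304/93.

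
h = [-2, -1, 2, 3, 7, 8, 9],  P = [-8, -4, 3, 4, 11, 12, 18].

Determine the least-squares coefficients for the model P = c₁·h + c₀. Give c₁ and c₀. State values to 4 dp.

Forming AᵀA = [[212, 26]; [26, 7]] and AᵀP = [373, 36]ᵀ gives AᵀA·[c₁, c₀]ᵀ = AᵀP.
det = 212·7 − 26² = 808.
c₁ = (373·7 − 26·36)/808 = 1675/808; c₀ = (212·36 − 26·373)/808 = -1033/404.

c₁ = 2.0730, c₀ = -2.5569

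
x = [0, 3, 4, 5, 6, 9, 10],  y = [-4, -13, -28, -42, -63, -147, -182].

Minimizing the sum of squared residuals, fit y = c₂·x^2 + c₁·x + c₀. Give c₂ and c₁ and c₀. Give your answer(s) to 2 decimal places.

Setting ∂/∂c₂ … = 0 gives: 18819·c₂ + 2161·c₁ + 267·c₀ = -33990;  2161·c₂ + 267·c₁ + 37·c₀ = -3882;  267·c₂ + 37·c₁ + 7·c₀ = -479.
Row-reducing yields c₂ = -193559/95732, c₁ = 222069/95732, c₀ = -85426/23933.

c₂ = -2.02, c₁ = 2.32, c₀ = -3.57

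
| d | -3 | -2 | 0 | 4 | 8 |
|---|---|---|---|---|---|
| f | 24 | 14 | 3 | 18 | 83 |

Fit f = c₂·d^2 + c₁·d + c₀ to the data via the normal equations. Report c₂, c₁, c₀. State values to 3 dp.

The normal system AᵀA·[c₂, c₁, c₀]ᵀ = Aᵀf is [[4449, 541, 93]; [541, 93, 7]; [93, 7, 5]]·[c₂, c₁, c₀]ᵀ = [5872, 636, 142]ᵀ.
Row-reducing yields c₂ = 8577/5527, c₁ = -172973/71851, c₀ = 208812/71851.

c₂ = 1.552, c₁ = -2.407, c₀ = 2.906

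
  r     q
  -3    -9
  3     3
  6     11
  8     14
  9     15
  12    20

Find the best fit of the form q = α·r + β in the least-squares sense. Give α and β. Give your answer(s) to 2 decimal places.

α = 1.97, β = -2.51

Compute the Gram sums: Σr·r = 343, Σr = 35, Σ1 = 6.
Right-hand side: Σr·q = 589, Σq = 54.
Normal equations: [[343, 35]; [35, 6]]·[α, β]ᵀ = [589, 54]ᵀ.
Δ = 343·6 − 35² = 833.
α = (589·6 − 35·54)/833 = 1644/833; β = (343·54 − 35·589)/833 = -299/119.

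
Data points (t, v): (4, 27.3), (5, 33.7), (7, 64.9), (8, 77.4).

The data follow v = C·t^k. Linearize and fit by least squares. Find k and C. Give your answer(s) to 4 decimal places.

k = 1.5801, C = 2.8953

With ln vᵢ as the transformed response and ln tᵢ as the regressor:
Over the data: Σln t = 7.0211, Σ(ln t)² = 12.6227, Σln v = 15.3462, Σln t·ln v = 27.4090.
Normal system: [[12.6227, 7.0211]; [7.0211, 4]]·[k, ln C]ᵀ = [27.4090, 15.3462]ᵀ.
Solving (det = 1.1954): k = 1.58007, ln C = 1.06310, so C = exp(1.06310) = 2.89533.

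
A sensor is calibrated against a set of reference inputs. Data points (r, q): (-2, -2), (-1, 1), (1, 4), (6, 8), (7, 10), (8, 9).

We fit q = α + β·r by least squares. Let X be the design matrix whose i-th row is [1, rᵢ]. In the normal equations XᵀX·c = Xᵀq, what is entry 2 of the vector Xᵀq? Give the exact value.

197

Entry 2 ↔ basis r, so (Xᵀq)_{2} = Σᵢ (r)·qᵢ = (-2)·(-2) + (-1)·(1) + (1)·(4) + (6)·(8) + (7)·(10) + (8)·(9) = 197.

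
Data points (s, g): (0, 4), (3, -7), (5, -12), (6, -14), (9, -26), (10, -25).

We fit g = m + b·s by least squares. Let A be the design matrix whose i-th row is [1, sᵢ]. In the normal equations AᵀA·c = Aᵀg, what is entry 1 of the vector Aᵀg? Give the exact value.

-80

Entry 1 ↔ basis 1, so (Aᵀg)_{1} = Σᵢ gᵢ = (1)·(4) + (1)·(-7) + (1)·(-12) + (1)·(-14) + (1)·(-26) + (1)·(-25) = -80.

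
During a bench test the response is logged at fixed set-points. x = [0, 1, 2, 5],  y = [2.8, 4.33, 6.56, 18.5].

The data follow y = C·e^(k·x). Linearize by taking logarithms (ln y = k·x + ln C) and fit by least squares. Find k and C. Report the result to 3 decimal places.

With ln yᵢ as the transformed response and xᵢ as the regressor:
Σx = 8.0000, Σ(x)² = 30.0000, Σln y = 7.2939, Σx·ln y = 19.8164.
Equations: 30.0000·k + 8.0000·ln C = 19.8164;  8.0000·k + 4·ln C = 7.2939.
Slope k = (n·Σx·ln y − Σx·Σln y)/(n·Σ(x)² − (Σx)²) = (4·19.8164 − 8.0000·7.2939)/56.0000 = 0.37346; ln C = (Σln y − k·Σx)/n = 1.07656, so C = exp(1.07656) = 2.93456.

k = 0.373, C = 2.935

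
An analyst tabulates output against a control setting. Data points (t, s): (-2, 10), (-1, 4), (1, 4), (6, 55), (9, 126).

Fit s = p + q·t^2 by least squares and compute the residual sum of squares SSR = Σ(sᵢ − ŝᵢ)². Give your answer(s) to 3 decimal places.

Entries of AᵀA: Σ1 = 5, Σt^2 = 123, Σt^2·t^2 = 7875.
For Aᵀs: Σs = 199, Σt^2·s = 12234.
Normal equations: [[5, 123]; [123, 7875]]·[p, q]ᵀ = [199, 12234]ᵀ.
det = 5·7875 − 123² = 24246.
p = (199·7875 − 123·12234)/24246 = 2309/898; q = (5·12234 − 123·199)/24246 = 1359/898.
Residuals: 1235/898, -38/449, -38/449, -1843/898, 380/449; SSR = 6137/898.

SSR = 6.834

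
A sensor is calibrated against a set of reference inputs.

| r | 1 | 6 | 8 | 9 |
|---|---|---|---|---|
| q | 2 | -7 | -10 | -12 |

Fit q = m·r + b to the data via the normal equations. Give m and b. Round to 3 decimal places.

AᵀA·[m, b]ᵀ = Aᵀq reads: 182·m + 24·b = -228;  24·m + 4·b = -27.
(Σr·r = 182, Σr = 24, Σ1 = 4, Σr·q = -228, Σq = -27.)
Determinant 182·4 − 24² = 152.
m = ((-228)·4 − 24·(-27))/152 = -33/19; b = (182·(-27) − 24·(-228))/152 = 279/76.

m = -1.737, b = 3.671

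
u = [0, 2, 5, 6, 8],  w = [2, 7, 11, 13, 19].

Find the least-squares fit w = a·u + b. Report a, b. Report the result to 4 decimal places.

From the data, Σu·u = 129, Σu = 21, Σ1 = 5.
And Σu·w = 299, Σw = 52.
Eliminating b: 5·(row 1) − 21·(row 2) gives 204·a = 5·299 − 21·52 = 403, so a = 403/204.
Then b = (52 − 21·(403/204))/5 = 143/68.

a = 1.9755, b = 2.1029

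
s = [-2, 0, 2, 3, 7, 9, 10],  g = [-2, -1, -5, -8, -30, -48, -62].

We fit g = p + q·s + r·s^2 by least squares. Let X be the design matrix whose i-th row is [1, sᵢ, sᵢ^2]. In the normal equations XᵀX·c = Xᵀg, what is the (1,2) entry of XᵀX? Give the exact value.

Row 1 ↔ basis 1, column 2 ↔ basis s, so (XᵀX)_{1,2} = Σᵢ s = (1)·(-2) + (1)·(0) + (1)·(2) + (1)·(3) + (1)·(7) + (1)·(9) + (1)·(10) = 29.

29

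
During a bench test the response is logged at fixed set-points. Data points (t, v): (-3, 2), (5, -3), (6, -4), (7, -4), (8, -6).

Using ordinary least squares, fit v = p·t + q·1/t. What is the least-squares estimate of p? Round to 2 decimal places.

Compute the Gram sums: Σt·t = 183, Σt·1/t = 5, Σ1/t·1/t = 151649/705600.
For Aᵀv: Σt·v = -121, Σ1/t·v = -1367/420.
Normal equations: [[183, 5]; [5, 151649/705600]]·[p, q]ᵀ = [-121, -1367/420]ᵀ.
Determinant 183·(151649/705600) − 5² = 3370589/235200.
p = ((-121)·(151649/705600) − 5·(-1367/420))/(3370589/235200) = -6866729/10111767; q = (183·(-1367/420) − 5·(-121))/(3370589/235200) = 2205840/3370589.

p = -0.68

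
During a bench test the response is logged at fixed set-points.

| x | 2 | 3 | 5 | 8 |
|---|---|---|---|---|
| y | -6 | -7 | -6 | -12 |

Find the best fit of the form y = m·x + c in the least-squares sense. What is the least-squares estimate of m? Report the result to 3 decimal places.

m = -0.929

Normal-equation sums: Σx·x = 102, Σx = 18, Σ1 = 4.
For Aᵀy: Σx·y = -159, Σy = -31.
So AᵀA·[m, c]ᵀ = Aᵀy: [[102, 18]; [18, 4]]·[m, c]ᵀ = [-159, -31]ᵀ.
Determinant 102·4 − 18² = 84.
m = ((-159)·4 − 18·(-31))/84 = -13/14; c = (102·(-31) − 18·(-159))/84 = -25/7.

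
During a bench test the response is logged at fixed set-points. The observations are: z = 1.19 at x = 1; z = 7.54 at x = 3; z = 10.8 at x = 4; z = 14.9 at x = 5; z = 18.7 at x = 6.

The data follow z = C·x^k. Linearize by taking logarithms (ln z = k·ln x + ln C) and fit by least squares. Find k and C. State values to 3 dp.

Let Y = ln z. Fitting Y = k·ln x + ln C by least squares:
AᵀA = [[8.9295, 5.8861]; [5.8861, 5]], rhs = [15.1131, 10.2036]ᵀ  (here Σln x = 5.8861, Σ(ln x)² = 8.9295, Σln z = 10.2036, Σln x·ln z = 15.1131).
Solving (det = 10.0010): k = 1.55043, ln C = 0.21553, so C = exp(0.21553) = 1.24052.

k = 1.550, C = 1.241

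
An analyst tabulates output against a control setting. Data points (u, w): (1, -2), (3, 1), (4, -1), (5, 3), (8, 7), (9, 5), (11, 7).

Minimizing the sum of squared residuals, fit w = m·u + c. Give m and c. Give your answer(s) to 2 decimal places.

The normal system MᵀM·[m, c]ᵀ = Mᵀw is [[317, 41]; [41, 7]]·[m, c]ᵀ = [190, 20]ᵀ.
Eliminating c: 7·(row 1) − 41·(row 2) gives 538·m = 7·190 − 41·20 = 510, so m = 255/269.
Then c = (20 − 41·(255/269))/7 = -725/269.

m = 0.95, c = -2.70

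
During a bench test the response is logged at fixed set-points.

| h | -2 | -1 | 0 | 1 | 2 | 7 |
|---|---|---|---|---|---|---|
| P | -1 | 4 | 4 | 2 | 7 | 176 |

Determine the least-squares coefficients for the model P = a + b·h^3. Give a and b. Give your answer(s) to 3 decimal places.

a = 3.202, b = 0.504

Sums needed: Σ1 = 6, Σh^3 = 343, Σh^3·h^3 = 117779.
For AᵀP: ΣP = 192, Σh^3·P = 60430.
AᵀA·[a, b]ᵀ = AᵀP becomes [[6, 343]; [343, 117779]]·[a, b]ᵀ = [192, 60430]ᵀ.
det = 6·117779 − 343² = 589025.
a = (192·117779 − 343·60430)/589025 = 1886078/589025; b = (6·60430 − 343·192)/589025 = 296724/589025.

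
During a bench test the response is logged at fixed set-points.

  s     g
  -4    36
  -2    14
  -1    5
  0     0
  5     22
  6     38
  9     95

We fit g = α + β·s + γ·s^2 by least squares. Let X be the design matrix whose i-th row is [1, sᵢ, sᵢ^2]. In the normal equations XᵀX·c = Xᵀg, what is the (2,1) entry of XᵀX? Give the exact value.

13

Row 2 ↔ basis s, column 1 ↔ basis 1, so (XᵀX)_{2,1} = Σᵢ s = (-4)·(1) + (-2)·(1) + (-1)·(1) + (0)·(1) + (5)·(1) + (6)·(1) + (9)·(1) = 13.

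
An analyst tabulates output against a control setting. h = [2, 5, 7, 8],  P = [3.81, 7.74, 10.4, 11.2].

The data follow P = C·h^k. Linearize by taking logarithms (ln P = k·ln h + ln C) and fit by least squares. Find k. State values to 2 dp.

k = 0.79

Taking logs, ln P = k·ln h + ln C, so regress ln P on ln h.
Σln h = 6.3279, Σ(ln h)² = 11.1814, Σln P = 8.1418, Σln h·ln P = 13.8014.
Normal system: [[11.1814, 6.3279]; [6.3279, 4]]·[k, ln C]ᵀ = [13.8014, 8.1418]ᵀ.
Solving (det = 4.6828): k = 0.78698, ln C = 0.79045.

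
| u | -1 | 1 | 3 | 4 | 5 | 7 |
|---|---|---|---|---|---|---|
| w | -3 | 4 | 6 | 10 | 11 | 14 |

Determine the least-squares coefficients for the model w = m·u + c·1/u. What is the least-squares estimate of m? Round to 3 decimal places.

m = 2.071

Sums needed: Σu·u = 101, Σu·1/u = 6, Σ1/u·1/u = 394081/176400.
Right-hand side: Σu·w = 218, Σ1/u·w = 157/10.
MᵀM·[m, c]ᵀ = Mᵀw becomes [[101, 6]; [6, 394081/176400]]·[m, c]ᵀ = [218, 157/10]ᵀ.
det = 101·(394081/176400) − 6² = 33451781/176400.
m = (218·(394081/176400) − 6·(157/10))/(33451781/176400) = 69292778/33451781; c = (101·(157/10) − 6·218)/(33451781/176400) = 48986280/33451781.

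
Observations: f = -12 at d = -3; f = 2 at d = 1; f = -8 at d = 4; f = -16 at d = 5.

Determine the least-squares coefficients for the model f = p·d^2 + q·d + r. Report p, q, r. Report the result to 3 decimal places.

Entries of MᵀM: Σd^2·d^2 = 963, Σd^2·d = 163, Σd^2 = 51, Σd·d = 51, Σd = 7, Σ1 = 4.
Moment sums: Σd^2·f = -634, Σd·f = -74, Σf = -34.
Row-reducing yields p = -335/334, q = 2563/1670, r = 1338/835.

p = -1.003, q = 1.535, r = 1.602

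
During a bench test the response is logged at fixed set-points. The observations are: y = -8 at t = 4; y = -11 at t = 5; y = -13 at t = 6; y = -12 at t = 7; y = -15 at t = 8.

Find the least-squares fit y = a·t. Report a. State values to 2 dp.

Normal-equation sums: Σt·t = 190.
For Mᵀy: Σt·y = -369.
Normal equations: [[190]]·[a]ᵀ = [-369]ᵀ.
Hence a = -369 / 190 ≈ -1.94211.

a = -1.94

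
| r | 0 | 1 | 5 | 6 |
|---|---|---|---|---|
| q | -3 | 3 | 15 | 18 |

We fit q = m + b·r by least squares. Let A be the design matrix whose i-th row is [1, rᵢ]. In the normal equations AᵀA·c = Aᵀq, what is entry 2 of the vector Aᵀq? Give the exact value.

186

Entry 2 ↔ basis r, so (Aᵀq)_{2} = Σᵢ (r)·qᵢ = (0)·(-3) + (1)·(3) + (5)·(15) + (6)·(18) = 186.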